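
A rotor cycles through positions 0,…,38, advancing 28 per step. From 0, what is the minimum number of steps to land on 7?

10

The inverse of 28 mod 39 is 7 (since 28·7 = 196 ≡ 1).
So x ≡ 7·7 = 49 ≡ 10 (mod 39).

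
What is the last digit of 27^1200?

Last digits of 7^n: 7, 9, 3, 1 (period 4).
1200 mod 4 = 0, so the last digit matches 7^4 = 1.

1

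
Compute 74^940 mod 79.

72

By repeated squaring mod 79: 74^1≡74, 74^2≡25, 74^4≡72, 74^8≡49, 74^16≡31, 74^32≡13, 74^64≡11, 74^128≡42, 74^256≡26, 74^512≡44.
Since 940 = 4 + 8 + 32 + 128 + 256 + 512 in binary, 74^940 ≡ 72·49·13·42·26·44 ≡ 72 (mod 79).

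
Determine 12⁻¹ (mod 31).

12·13 = 156 = 5·31 + 1, so 12⁻¹ ≡ 13 (mod 31).

13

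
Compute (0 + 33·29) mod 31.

33·29 = 957.
Dividing 957 by 31 gives quotient 30 and remainder 27.
(0 + 27) mod 31 = 27.

27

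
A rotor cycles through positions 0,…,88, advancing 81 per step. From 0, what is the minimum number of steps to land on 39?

81⁻¹ ≡ 11 (mod 89) because 81·11 = 891 = 10·89 + 1.
Multiplying both sides by 11: x ≡ 11·39 = 429 ≡ 73 (mod 89).
Check: 81·73 = 5913 = 66·89 + 39.

73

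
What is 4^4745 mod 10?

The units digit of 4^n cycles with period 2: 4, 6, …
4745 mod 2 = 1, so the last digit matches 4^1 = 4.

4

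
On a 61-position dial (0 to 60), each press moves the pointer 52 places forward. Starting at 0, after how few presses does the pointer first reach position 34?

The inverse of 52 mod 61 is 27 (since 52·27 = 1404 ≡ 1).
Multiplying both sides by 27: x ≡ 27·34 = 918 ≡ 3 (mod 61).

3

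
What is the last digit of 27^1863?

3

Last digits of 7^n: 7, 9, 3, 1 (period 4).
1863 leaves remainder 3 on division by 4, so 27^1863 ends in 3.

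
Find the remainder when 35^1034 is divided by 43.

By repeated squaring mod 43: 35^1≡35, 35^2≡21, 35^4≡11, 35^8≡35, 35^16≡21, 35^32≡11, 35^64≡35, 35^128≡21, 35^256≡11, 35^512≡35, 35^1024≡21.
1034 = 2 + 8 + 1024, so 35^1034 ≡ 21·35·21 ≡ 41 (mod 43).

41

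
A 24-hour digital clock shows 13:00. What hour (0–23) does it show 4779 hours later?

4779 = 199·24 + 3, so 4779 mod 24 = 3.
(13 + 3) mod 24 = 16.

16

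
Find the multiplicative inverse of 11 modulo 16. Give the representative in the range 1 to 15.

11·3 = 33 = 2·16 + 1, so 11⁻¹ ≡ 3 (mod 16).

3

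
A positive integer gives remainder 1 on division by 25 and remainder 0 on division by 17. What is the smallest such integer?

x ≡ 0 (mod 17) gives x ∈ {0, 17, 34, 51}.
The first of these with x mod 25 = 1 is 51.

51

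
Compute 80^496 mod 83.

By repeated squaring mod 83: 80^1≡80, 80^2≡9, 80^4≡81, 80^8≡4, 80^16≡16, 80^32≡7, 80^64≡49, 80^128≡77, 80^256≡36.
Since 496 = 16 + 32 + 64 + 128 + 256 in binary, 80^496 ≡ 16·7·49·77·36 ≡ 81 (mod 83).

81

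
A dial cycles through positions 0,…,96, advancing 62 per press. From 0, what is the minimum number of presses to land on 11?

62⁻¹ ≡ 36 (mod 97) because 62·36 = 2232 = 23·97 + 1.
Multiplying both sides by 36: x ≡ 36·11 = 396 ≡ 8 (mod 97).
Check: 62·8 = 496 = 5·97 + 11.

8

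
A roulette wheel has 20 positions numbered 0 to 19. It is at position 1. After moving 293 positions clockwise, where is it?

14

293 = 14·20 + 13, so 293 mod 20 = 13.
(1 + 13) mod 20 = 14.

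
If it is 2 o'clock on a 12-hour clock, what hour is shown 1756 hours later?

6

1756 − 146·12 = 4, so 1756 ≡ 4 (mod 12).
2 + 4 → 6 on a 12-hour dial.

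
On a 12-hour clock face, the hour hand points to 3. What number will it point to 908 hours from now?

Dividing 908 by 12 gives quotient 75 and remainder 8.
3 + 8 → 11 on a 12-hour dial.

11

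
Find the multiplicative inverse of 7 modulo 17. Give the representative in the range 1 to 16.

17 = 2·7 + 3
7 = 2·3 + 1
3 = 3·1 + 0
Back-substituting gives 7·5 ≡ 1 (mod 17).

5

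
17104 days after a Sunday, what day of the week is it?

Wednesday

Dividing 17104 by 7 gives quotient 2443 and remainder 3.
Sunday + 3 days → Wednesday.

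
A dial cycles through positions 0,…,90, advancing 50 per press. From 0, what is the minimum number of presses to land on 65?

The inverse of 50 mod 91 is 71 (since 50·71 = 3550 ≡ 1).
So x ≡ 71·65 = 4615 ≡ 65 (mod 91).

65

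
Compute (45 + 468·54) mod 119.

468·54 = 25272.
25272 = 212·119 + 44, so 25272 mod 119 = 44.
(45 + 44) mod 119 = 89.

89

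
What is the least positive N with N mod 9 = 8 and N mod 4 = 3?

35

x ≡ 3 (mod 4) gives x ∈ {3, 7, 11, 15, 19, 23, 27, 31, …}.
The first of these with x mod 9 = 8 is 35.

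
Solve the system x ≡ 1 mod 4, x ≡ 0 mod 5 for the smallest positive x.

x ≡ 1 (mod 4) gives x ∈ {1, 5}.
The first of these with x mod 5 = 0 is 5.

5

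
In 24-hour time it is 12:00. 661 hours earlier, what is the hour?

661 = 27·24 + 13, so 661 mod 24 = 13.
(12 − 13) mod 24 = 23.

23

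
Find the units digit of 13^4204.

Last digits of 3^n: 3, 9, 7, 1 (period 4).
4204 leaves remainder 0 on division by 4, so 13^4204 ends in 1.

1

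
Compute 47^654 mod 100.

By repeated squaring mod 100: 47^1≡47, 47^2≡9, 47^4≡81, 47^8≡61, 47^16≡21, 47^32≡41, 47^64≡81, 47^128≡61, 47^256≡21, 47^512≡41.
Since 654 = 2 + 4 + 8 + 128 + 512 in binary, 47^654 ≡ 9·81·61·61·41 ≡ 69 (mod 100).

69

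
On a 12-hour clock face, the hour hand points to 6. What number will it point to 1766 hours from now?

8

1766 − 147·12 = 2, so 1766 ≡ 2 (mod 12).
6 + 2 → 8 on a 12-hour dial.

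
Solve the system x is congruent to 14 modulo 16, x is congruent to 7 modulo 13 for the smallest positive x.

x ≡ 7 (mod 13) gives x ∈ {7, 20, 33, 46}.
The first of these with x mod 16 = 14 is 46.

46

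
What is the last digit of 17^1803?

Powers of 7 mod 10 repeat with period 4: 7, 9, 3, 1.
1803 leaves remainder 3 on division by 4, so 17^1803 ends in 3.

3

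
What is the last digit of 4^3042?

6

The units digit of 4^n cycles with period 2: 4, 6, …
3042 mod 2 = 0, so the last digit matches 4^2 = 6.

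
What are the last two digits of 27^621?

Successive squares of 27 mod 100: 27^1≡27, 27^2≡29, 27^4≡41, 27^8≡81, 27^16≡61, 27^32≡21, 27^64≡41, 27^128≡81, 27^256≡61, 27^512≡21.
621 = 1 + 4 + 8 + 32 + 64 + 512, so 27^621 ≡ 27·41·81·21·41·21 ≡ 27 (mod 100).

27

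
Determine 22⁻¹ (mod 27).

16

27 = 1·22 + 5
22 = 4·5 + 2
5 = 2·2 + 1
2 = 2·1 + 0
Back-substituting gives 22·16 ≡ 1 (mod 27).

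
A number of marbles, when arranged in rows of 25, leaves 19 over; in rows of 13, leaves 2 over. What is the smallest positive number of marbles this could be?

119

x ≡ 2 (mod 13) gives x ∈ {2, 15, 28, 41, 54, 67, 80, 93, …}.
The first of these with x mod 25 = 19 is 119.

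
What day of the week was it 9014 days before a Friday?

9014 − 1287·7 = 5, so 9014 ≡ 5 (mod 7).
Friday − 5 days → Sunday.

Sunday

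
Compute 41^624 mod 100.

61

Successive squares of 41 mod 100: 41^1≡41, 41^2≡81, 41^4≡61, 41^8≡21, 41^16≡41, 41^32≡81, 41^64≡61, 41^128≡21, 41^256≡41, 41^512≡81.
Since 624 = 16 + 32 + 64 + 512 in binary, 41^624 ≡ 41·81·61·81 ≡ 61 (mod 100).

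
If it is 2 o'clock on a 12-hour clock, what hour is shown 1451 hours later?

1451 mod 12 = 11 (since 120·12 = 1440).
2 + 11 → 1 on a 12-hour dial.

1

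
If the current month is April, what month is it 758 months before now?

February

Dividing 758 by 12 gives quotient 63 and remainder 2.
April − 2 months → February.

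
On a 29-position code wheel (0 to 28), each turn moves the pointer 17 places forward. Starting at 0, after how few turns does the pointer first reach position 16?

The inverse of 17 mod 29 is 12 (since 17·12 = 204 ≡ 1).
So x ≡ 12·16 = 192 ≡ 18 (mod 29).

18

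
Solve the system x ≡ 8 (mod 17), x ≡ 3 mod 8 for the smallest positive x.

x ≡ 3 (mod 8) gives x ∈ {3, 11, 19, 27, 35, 43, 51, 59}.
The first of these with x mod 17 = 8 is 59.

59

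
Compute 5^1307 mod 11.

Successive squares of 5 mod 11: 5^1≡5, 5^2≡3, 5^4≡9, 5^8≡4, 5^16≡5, 5^32≡3, 5^64≡9, 5^128≡4, 5^256≡5, 5^512≡3, 5^1024≡9.
1307 = 1 + 2 + 8 + 16 + 256 + 1024, so 5^1307 ≡ 5·3·4·5·5·9 ≡ 3 (mod 11).

3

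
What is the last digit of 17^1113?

The units digit of 17^n cycles with period 4: 7, 9, 3, 1, …
1113 mod 4 = 1, so the last digit matches 7^1 = 7.

7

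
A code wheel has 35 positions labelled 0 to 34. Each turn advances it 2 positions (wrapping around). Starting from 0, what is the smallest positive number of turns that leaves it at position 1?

2·18 = 36 = 1·35 + 1, so 2⁻¹ ≡ 18 (mod 35).

18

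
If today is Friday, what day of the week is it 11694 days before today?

Monday

11694 mod 7 = 4 (since 1670·7 = 11690).
Friday − 4 days → Monday.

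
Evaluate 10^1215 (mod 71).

By repeated squaring mod 71: 10^1≡10, 10^2≡29, 10^4≡60, 10^8≡50, 10^16≡15, 10^32≡12, 10^64≡2, 10^128≡4, 10^256≡16, 10^512≡43, 10^1024≡3.
1215 = 1 + 2 + 4 + 8 + 16 + 32 + 128 + 1024, so 10^1215 ≡ 10·29·60·50·15·12·4·3 ≡ 45 (mod 71).

45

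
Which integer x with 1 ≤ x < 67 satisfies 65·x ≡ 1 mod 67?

65·33 = 2145 = 32·67 + 1, so 65⁻¹ ≡ 33 (mod 67).

33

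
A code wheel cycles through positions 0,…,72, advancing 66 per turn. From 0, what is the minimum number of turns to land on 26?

38

The inverse of 66 mod 73 is 52 (since 66·52 = 3432 ≡ 1).
So x ≡ 52·26 = 1352 ≡ 38 (mod 73).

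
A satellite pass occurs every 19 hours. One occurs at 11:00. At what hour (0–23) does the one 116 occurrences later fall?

7

116·19 = 2204.
2204 = 91·24 + 20, so 2204 mod 24 = 20.
(11 + 20) mod 24 = 7.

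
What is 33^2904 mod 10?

1

The units digit of 33^n cycles with period 4: 3, 9, 7, 1, …
2904 mod 4 = 0, so the last digit matches 3^4 = 1.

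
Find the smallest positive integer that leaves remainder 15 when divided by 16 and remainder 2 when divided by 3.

x ≡ 2 (mod 3) gives x ∈ {2, 5, 8, 11, 14, 17, 20, 23, …}.
The first of these with x mod 16 = 15 is 47.

47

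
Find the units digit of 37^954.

The units digit of 37^n cycles with period 4: 7, 9, 3, 1, …
954 mod 4 = 2, so the last digit matches 7^2 = 9.

9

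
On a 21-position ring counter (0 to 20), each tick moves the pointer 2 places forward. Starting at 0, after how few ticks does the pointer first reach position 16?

8

The inverse of 2 mod 21 is 11 (since 2·11 = 22 ≡ 1).
So x ≡ 11·16 = 176 ≡ 8 (mod 21).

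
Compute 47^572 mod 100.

Square-and-reduce mod 100: 47^1≡47, 47^2≡9, 47^4≡81, 47^8≡61, 47^16≡21, 47^32≡41, 47^64≡81, 47^128≡61, 47^256≡21, 47^512≡41.
Since 572 = 4 + 8 + 16 + 32 + 512 in binary, 47^572 ≡ 81·61·21·41·41 ≡ 41 (mod 100).

41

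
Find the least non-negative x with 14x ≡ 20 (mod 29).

18

The inverse of 14 mod 29 is 27 (since 14·27 = 378 ≡ 1).
Multiplying both sides by 27: x ≡ 27·20 = 540 ≡ 18 (mod 29).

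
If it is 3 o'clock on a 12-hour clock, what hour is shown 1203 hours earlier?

12

1203 − 100·12 = 3, so 1203 ≡ 3 (mod 12).
3 − 3 → 12 on a 12-hour dial.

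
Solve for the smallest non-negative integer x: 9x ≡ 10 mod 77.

9⁻¹ ≡ 60 (mod 77) because 9·60 = 540 = 7·77 + 1.
So x ≡ 60·10 = 600 ≡ 61 (mod 77).

61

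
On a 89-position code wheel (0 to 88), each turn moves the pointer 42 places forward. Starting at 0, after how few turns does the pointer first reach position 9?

32

42⁻¹ ≡ 53 (mod 89) because 42·53 = 2226 = 25·89 + 1.
So x ≡ 53·9 = 477 ≡ 32 (mod 89).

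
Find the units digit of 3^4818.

Last digits of 3^n: 3, 9, 7, 1 (period 4).
4818 mod 4 = 2, so the last digit matches 3^2 = 9.

9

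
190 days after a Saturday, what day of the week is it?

190 − 27·7 = 1, so 190 ≡ 1 (mod 7).
Saturday + 1 day → Sunday.

Sunday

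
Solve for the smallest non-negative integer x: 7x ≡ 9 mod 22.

17

The inverse of 7 mod 22 is 19 (since 7·19 = 133 ≡ 1).
Multiplying both sides by 19: x ≡ 19·9 = 171 ≡ 17 (mod 22).
Check: 7·17 = 119 = 5·22 + 9.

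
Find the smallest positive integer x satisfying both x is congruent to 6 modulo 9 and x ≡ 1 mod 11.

78

Since 11·5 ≡ 1 (mod 9), take x = 1 + 11·((6−1)·5 mod 9) = 1 + 11·7 = 78.
Check: 78 mod 9 = 6, 78 mod 11 = 1.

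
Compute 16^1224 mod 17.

Successive squares of 16 mod 17: 16^1≡16, 16^2≡1, 16^4≡1, 16^8≡1, 16^16≡1, 16^32≡1, 16^64≡1, 16^128≡1, 16^256≡1, 16^512≡1, 16^1024≡1.
1224 = 8 + 64 + 128 + 1024, so 16^1224 ≡ 1·1·1·1 ≡ 1 (mod 17).

1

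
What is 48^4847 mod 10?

The units digit of 48^n cycles with period 4: 8, 4, 2, 6, …
4847 leaves remainder 3 on division by 4, so 48^4847 ends in 2.

2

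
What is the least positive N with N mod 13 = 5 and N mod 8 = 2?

18

x ≡ 2 (mod 8) gives x ∈ {2, 10, 18}.
The first of these with x mod 13 = 5 is 18.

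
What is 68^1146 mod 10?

4

Powers of 8 mod 10 repeat with period 4: 8, 4, 2, 6.
1146 leaves remainder 2 on division by 4, so 68^1146 ends in 4.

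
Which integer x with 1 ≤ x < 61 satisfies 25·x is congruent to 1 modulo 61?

22

25·22 = 550 = 9·61 + 1, so 25⁻¹ ≡ 22 (mod 61).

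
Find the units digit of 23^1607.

Last digits of 3^n: 3, 9, 7, 1 (period 4).
1607 leaves remainder 3 on division by 4, so 23^1607 ends in 7.

7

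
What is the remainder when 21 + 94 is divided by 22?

5

Dividing 94 by 22 gives quotient 4 and remainder 6.
(21 + 6) mod 22 = 5.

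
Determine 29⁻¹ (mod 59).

59 = 2·29 + 1
29 = 29·1 + 0
Back-substituting gives 29·57 ≡ 1 (mod 59).

57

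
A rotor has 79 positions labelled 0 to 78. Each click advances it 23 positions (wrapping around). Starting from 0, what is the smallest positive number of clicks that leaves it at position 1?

79 = 3·23 + 10
23 = 2·10 + 3
10 = 3·3 + 1
3 = 3·1 + 0
Back-substituting gives 23·55 ≡ 1 (mod 79).

55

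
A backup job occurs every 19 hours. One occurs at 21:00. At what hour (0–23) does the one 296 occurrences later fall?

296·19 = 5624.
5624 − 234·24 = 8, so 5624 ≡ 8 (mod 24).
(21 + 8) mod 24 = 5.

5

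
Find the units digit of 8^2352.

6

Powers of 8 mod 10 repeat with period 4: 8, 4, 2, 6.
2352 mod 4 = 0, so the last digit matches 8^4 = 6.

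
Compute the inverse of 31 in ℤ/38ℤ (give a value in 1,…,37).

38 = 1·31 + 7
31 = 4·7 + 3
7 = 2·3 + 1
3 = 3·1 + 0
Back-substituting gives 31·27 ≡ 1 (mod 38).

27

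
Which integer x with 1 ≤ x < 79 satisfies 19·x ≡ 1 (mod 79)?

25

19·25 = 475 = 6·79 + 1, so 19⁻¹ ≡ 25 (mod 79).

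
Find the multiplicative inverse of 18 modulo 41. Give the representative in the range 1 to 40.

41 = 2·18 + 5
18 = 3·5 + 3
5 = 1·3 + 2
3 = 1·2 + 1
2 = 2·1 + 0
Back-substituting gives 18·16 ≡ 1 (mod 41).

16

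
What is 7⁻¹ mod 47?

7·27 = 189 = 4·47 + 1, so 7⁻¹ ≡ 27 (mod 47).

27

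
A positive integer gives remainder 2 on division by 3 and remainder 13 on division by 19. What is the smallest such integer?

Since 19·1 ≡ 1 (mod 3), take x = 13 + 19·((2−13)·1 mod 3) = 13 + 19·1 = 32.
Check: 32 mod 3 = 2, 32 mod 19 = 13.

32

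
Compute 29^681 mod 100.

29

Successive squares of 29 mod 100: 29^1≡29, 29^2≡41, 29^4≡81, 29^8≡61, 29^16≡21, 29^32≡41, 29^64≡81, 29^128≡61, 29^256≡21, 29^512≡41.
Since 681 = 1 + 8 + 32 + 128 + 512 in binary, 29^681 ≡ 29·61·41·61·41 ≡ 29 (mod 100).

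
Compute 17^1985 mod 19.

6

Successive squares of 17 mod 19: 17^1≡17, 17^2≡4, 17^4≡16, 17^8≡9, 17^16≡5, 17^32≡6, 17^64≡17, 17^128≡4, 17^256≡16, 17^512≡9, 17^1024≡5.
1985 = 1 + 64 + 128 + 256 + 512 + 1024, so 17^1985 ≡ 17·17·4·16·9·5 ≡ 6 (mod 19).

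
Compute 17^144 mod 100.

By repeated squaring mod 100: 17^1≡17, 17^2≡89, 17^4≡21, 17^8≡41, 17^16≡81, 17^32≡61, 17^64≡21, 17^128≡41.
Since 144 = 16 + 128 in binary, 17^144 ≡ 81·41 ≡ 21 (mod 100).

21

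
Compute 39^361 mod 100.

39

Successive squares of 39 mod 100: 39^1≡39, 39^2≡21, 39^4≡41, 39^8≡81, 39^16≡61, 39^32≡21, 39^64≡41, 39^128≡81, 39^256≡61.
361 = 1 + 8 + 32 + 64 + 256, so 39^361 ≡ 39·81·21·41·61 ≡ 39 (mod 100).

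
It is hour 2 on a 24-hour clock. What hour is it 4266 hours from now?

20

4266 = 177·24 + 18, so 4266 mod 24 = 18.
(2 + 18) mod 24 = 20.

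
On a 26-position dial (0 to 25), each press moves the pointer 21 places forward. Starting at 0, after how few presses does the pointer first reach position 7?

21⁻¹ ≡ 5 (mod 26) because 21·5 = 105 = 4·26 + 1.
Multiplying both sides by 5: x ≡ 5·7 = 35 ≡ 9 (mod 26).

9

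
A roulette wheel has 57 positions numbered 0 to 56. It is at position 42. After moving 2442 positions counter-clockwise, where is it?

2442 mod 57 = 48 (since 42·57 = 2394).
(42 − 48) mod 57 = 51.

51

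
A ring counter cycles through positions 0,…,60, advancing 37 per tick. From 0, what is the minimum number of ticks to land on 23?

27

37⁻¹ ≡ 33 (mod 61) because 37·33 = 1221 = 20·61 + 1.
Multiplying both sides by 33: x ≡ 33·23 = 759 ≡ 27 (mod 61).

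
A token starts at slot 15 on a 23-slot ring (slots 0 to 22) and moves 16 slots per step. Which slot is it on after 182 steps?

182·16 = 2912.
2912 − 126·23 = 14, so 2912 ≡ 14 (mod 23).
(15 + 14) mod 23 = 6.

6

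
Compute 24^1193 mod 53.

47

By repeated squaring mod 53: 24^1≡24, 24^2≡46, 24^4≡49, 24^8≡16, 24^16≡44, 24^32≡28, 24^64≡42, 24^128≡15, 24^256≡13, 24^512≡10, 24^1024≡47.
Since 1193 = 1 + 8 + 32 + 128 + 1024 in binary, 24^1193 ≡ 24·16·28·15·47 ≡ 47 (mod 53).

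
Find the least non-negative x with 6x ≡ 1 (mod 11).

6⁻¹ ≡ 2 (mod 11) because 6·2 = 12 = 1·11 + 1.
So x ≡ 2·1 = 2 ≡ 2 (mod 11).

2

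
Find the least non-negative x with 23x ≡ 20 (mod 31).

13

The inverse of 23 mod 31 is 27 (since 23·27 = 621 ≡ 1).
So x ≡ 27·20 = 540 ≡ 13 (mod 31).
Check: 23·13 = 299 = 9·31 + 20.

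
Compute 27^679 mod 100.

63

By repeated squaring mod 100: 27^1≡27, 27^2≡29, 27^4≡41, 27^8≡81, 27^16≡61, 27^32≡21, 27^64≡41, 27^128≡81, 27^256≡61, 27^512≡21.
679 = 1 + 2 + 4 + 32 + 128 + 512, so 27^679 ≡ 27·29·41·21·81·21 ≡ 63 (mod 100).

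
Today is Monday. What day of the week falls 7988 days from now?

7988 = 1141·7 + 1, so 7988 mod 7 = 1.
Monday + 1 day → Tuesday.

Tuesday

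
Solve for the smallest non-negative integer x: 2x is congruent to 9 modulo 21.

The inverse of 2 mod 21 is 11 (since 2·11 = 22 ≡ 1).
So x ≡ 11·9 = 99 ≡ 15 (mod 21).
Check: 2·15 = 30 = 1·21 + 9.

15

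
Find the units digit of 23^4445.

The units digit of 23^n cycles with period 4: 3, 9, 7, 1, …
4445 mod 4 = 1, so the last digit matches 3^1 = 3.

3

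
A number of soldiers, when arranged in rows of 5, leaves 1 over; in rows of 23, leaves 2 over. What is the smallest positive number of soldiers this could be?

71

Since 23·2 ≡ 1 (mod 5), take x = 2 + 23·((1−2)·2 mod 5) = 2 + 23·3 = 71.
Check: 71 mod 5 = 1, 71 mod 23 = 2.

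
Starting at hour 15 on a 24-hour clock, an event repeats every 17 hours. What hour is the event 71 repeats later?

71·17 = 1207.
1207 − 50·24 = 7, so 1207 ≡ 7 (mod 24).
(15 + 7) mod 24 = 22.

22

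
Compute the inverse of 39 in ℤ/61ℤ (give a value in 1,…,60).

61 = 1·39 + 22
39 = 1·22 + 17
22 = 1·17 + 5
17 = 3·5 + 2
5 = 2·2 + 1
2 = 2·1 + 0
Back-substituting gives 39·36 ≡ 1 (mod 61).

36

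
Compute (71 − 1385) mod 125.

61

1385 − 11·125 = 10, so 1385 ≡ 10 (mod 125).
(71 − 10) mod 125 = 61.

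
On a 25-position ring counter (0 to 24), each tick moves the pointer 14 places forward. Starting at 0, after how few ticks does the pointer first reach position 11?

24

The inverse of 14 mod 25 is 9 (since 14·9 = 126 ≡ 1).
So x ≡ 9·11 = 99 ≡ 24 (mod 25).
Check: 14·24 = 336 = 13·25 + 11.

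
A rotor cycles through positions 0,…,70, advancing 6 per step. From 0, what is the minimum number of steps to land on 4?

The inverse of 6 mod 71 is 12 (since 6·12 = 72 ≡ 1).
So x ≡ 12·4 = 48 ≡ 48 (mod 71).

48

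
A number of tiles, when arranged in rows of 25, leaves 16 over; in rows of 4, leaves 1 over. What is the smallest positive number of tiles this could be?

41

Since 4·19 ≡ 1 (mod 25), take x = 1 + 4·((16−1)·19 mod 25) = 1 + 4·10 = 41.
Check: 41 mod 25 = 16, 41 mod 4 = 1.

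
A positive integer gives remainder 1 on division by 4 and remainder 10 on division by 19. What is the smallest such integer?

x ≡ 1 (mod 4) gives x ∈ {1, 5, 9, 13, 17, 21, 25, 29}.
The first of these with x mod 19 = 10 is 29.

29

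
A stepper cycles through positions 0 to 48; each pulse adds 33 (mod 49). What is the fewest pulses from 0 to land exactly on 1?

3

49 = 1·33 + 16
33 = 2·16 + 1
16 = 16·1 + 0
Back-substituting gives 33·3 ≡ 1 (mod 49).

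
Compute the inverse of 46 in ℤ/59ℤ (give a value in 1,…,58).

9

46·9 = 414 = 7·59 + 1, so 46⁻¹ ≡ 9 (mod 59).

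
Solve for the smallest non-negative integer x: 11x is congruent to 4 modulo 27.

20

The inverse of 11 mod 27 is 5 (since 11·5 = 55 ≡ 1).
Multiplying both sides by 5: x ≡ 5·4 = 20 ≡ 20 (mod 27).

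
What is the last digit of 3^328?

1

The units digit of 3^n cycles with period 4: 3, 9, 7, 1, …
328 leaves remainder 0 on division by 4, so 3^328 ends in 1.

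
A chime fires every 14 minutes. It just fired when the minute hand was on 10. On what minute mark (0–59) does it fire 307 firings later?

307·14 = 4298.
Dividing 4298 by 60 gives quotient 71 and remainder 38.
(10 + 38) mod 60 = 48.

48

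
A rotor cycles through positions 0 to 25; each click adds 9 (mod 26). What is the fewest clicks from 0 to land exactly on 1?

3

26 = 2·9 + 8
9 = 1·8 + 1
8 = 8·1 + 0
Back-substituting gives 9·3 ≡ 1 (mod 26).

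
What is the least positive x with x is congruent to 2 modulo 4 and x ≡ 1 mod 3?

10

x ≡ 1 (mod 3) gives x ∈ {1, 4, 7, 10}.
The first of these with x mod 4 = 2 is 10.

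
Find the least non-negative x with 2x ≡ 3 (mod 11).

The inverse of 2 mod 11 is 6 (since 2·6 = 12 ≡ 1).
Multiplying both sides by 6: x ≡ 6·3 = 18 ≡ 7 (mod 11).

7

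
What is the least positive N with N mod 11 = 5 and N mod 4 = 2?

x ≡ 2 (mod 4) gives x ∈ {2, 6, 10, 14, 18, 22, 26, 30, …}.
The first of these with x mod 11 = 5 is 38.

38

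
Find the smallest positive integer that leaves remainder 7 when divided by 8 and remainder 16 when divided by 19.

111

x ≡ 7 (mod 8) gives x ∈ {7, 15, 23, 31, 39, 47, 55, 63, …}.
The first of these with x mod 19 = 16 is 111.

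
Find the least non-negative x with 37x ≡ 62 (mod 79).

37⁻¹ ≡ 47 (mod 79) because 37·47 = 1739 = 22·79 + 1.
Multiplying both sides by 47: x ≡ 47·62 = 2914 ≡ 70 (mod 79).
Check: 37·70 = 2590 = 32·79 + 62.

70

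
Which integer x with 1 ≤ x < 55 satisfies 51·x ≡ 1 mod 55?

41

51·41 = 2091 = 38·55 + 1, so 51⁻¹ ≡ 41 (mod 55).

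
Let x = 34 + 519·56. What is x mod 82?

519·56 = 29064.
Dividing 29064 by 82 gives quotient 354 and remainder 36.
(34 + 36) mod 82 = 70.

70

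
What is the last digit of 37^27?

Last digits of 7^n: 7, 9, 3, 1 (period 4).
27 leaves remainder 3 on division by 4, so 37^27 ends in 3.

3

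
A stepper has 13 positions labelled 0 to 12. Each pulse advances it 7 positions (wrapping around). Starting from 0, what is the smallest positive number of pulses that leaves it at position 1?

7·2 = 14 = 1·13 + 1, so 7⁻¹ ≡ 2 (mod 13).

2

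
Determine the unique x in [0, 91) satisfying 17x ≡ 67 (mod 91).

The inverse of 17 mod 91 is 75 (since 17·75 = 1275 ≡ 1).
Multiplying both sides by 75: x ≡ 75·67 = 5025 ≡ 20 (mod 91).

20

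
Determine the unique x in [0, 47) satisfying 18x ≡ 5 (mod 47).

29

The inverse of 18 mod 47 is 34 (since 18·34 = 612 ≡ 1).
So x ≡ 34·5 = 170 ≡ 29 (mod 47).
Check: 18·29 = 522 = 11·47 + 5.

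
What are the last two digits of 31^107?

11

Square-and-reduce mod 100: 31^1≡31, 31^2≡61, 31^4≡21, 31^8≡41, 31^16≡81, 31^32≡61, 31^64≡21.
Since 107 = 1 + 2 + 8 + 32 + 64 in binary, 31^107 ≡ 31·61·41·61·21 ≡ 11 (mod 100).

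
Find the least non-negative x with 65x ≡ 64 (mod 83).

65⁻¹ ≡ 23 (mod 83) because 65·23 = 1495 = 18·83 + 1.
So x ≡ 23·64 = 1472 ≡ 61 (mod 83).

61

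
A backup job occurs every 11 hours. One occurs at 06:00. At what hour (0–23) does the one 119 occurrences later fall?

119·11 = 1309.
1309 mod 24 = 13 (since 54·24 = 1296).
(6 + 13) mod 24 = 19.

19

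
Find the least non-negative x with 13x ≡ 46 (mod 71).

13⁻¹ ≡ 11 (mod 71) because 13·11 = 143 = 2·71 + 1.
So x ≡ 11·46 = 506 ≡ 9 (mod 71).
Check: 13·9 = 117 = 1·71 + 46.

9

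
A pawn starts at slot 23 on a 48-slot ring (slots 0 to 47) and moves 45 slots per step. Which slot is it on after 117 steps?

117·45 = 5265.
5265 mod 48 = 33 (since 109·48 = 5232).
(23 + 33) mod 48 = 8.

8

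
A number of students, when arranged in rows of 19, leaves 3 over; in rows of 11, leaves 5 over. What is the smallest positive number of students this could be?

x ≡ 5 (mod 11) gives x ∈ {5, 16, 27, 38, 49, 60}.
The first of these with x mod 19 = 3 is 60.

60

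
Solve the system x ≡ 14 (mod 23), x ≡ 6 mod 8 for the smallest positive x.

14

x ≡ 6 (mod 8) gives x ∈ {6, 14}.
The first of these with x mod 23 = 14 is 14.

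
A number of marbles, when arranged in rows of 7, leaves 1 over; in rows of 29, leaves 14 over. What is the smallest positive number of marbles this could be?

Since 29·1 ≡ 1 (mod 7), take x = 14 + 29·((1−14)·1 mod 7) = 14 + 29·1 = 43.
Check: 43 mod 7 = 1, 43 mod 29 = 14.

43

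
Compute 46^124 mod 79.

By repeated squaring mod 79: 46^1≡46, 46^2≡62, 46^4≡52, 46^8≡18, 46^16≡8, 46^32≡64, 46^64≡67.
124 = 4 + 8 + 16 + 32 + 64, so 46^124 ≡ 52·18·8·64·67 ≡ 21 (mod 79).

21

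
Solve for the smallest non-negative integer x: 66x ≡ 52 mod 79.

The inverse of 66 mod 79 is 6 (since 66·6 = 396 ≡ 1).
Multiplying both sides by 6: x ≡ 6·52 = 312 ≡ 75 (mod 79).

75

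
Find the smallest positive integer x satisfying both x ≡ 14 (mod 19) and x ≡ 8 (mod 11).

x ≡ 8 (mod 11) gives x ∈ {8, 19, 30, 41, 52}.
The first of these with x mod 19 = 14 is 52.

52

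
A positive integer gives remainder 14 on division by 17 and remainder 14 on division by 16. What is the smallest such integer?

14

x ≡ 14 (mod 16) gives x ∈ {14}.
The first of these with x mod 17 = 14 is 14.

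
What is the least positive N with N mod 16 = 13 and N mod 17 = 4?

x ≡ 13 (mod 16) gives x ∈ {13, 29, 45, 61, 77, 93, 109, 125, …}.
The first of these with x mod 17 = 4 is 157.

157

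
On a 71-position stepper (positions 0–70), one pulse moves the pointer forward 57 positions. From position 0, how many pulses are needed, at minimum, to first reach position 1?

5

57·5 = 285 = 4·71 + 1, so 57⁻¹ ≡ 5 (mod 71).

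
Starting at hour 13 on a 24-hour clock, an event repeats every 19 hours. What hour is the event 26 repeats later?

3

26·19 = 494.
494 mod 24 = 14 (since 20·24 = 480).
(13 + 14) mod 24 = 3.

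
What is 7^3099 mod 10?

3

Powers of 7 mod 10 repeat with period 4: 7, 9, 3, 1.
3099 mod 4 = 3, so the last digit matches 7^3 = 3.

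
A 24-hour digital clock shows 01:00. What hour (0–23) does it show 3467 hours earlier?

Dividing 3467 by 24 gives quotient 144 and remainder 11.
(1 − 11) mod 24 = 14.

14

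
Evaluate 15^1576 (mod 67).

By repeated squaring mod 67: 15^1≡15, 15^2≡24, 15^4≡40, 15^8≡59, 15^16≡64, 15^32≡9, 15^64≡14, 15^128≡62, 15^256≡25, 15^512≡22, 15^1024≡15.
1576 = 8 + 32 + 512 + 1024, so 15^1576 ≡ 59·9·22·15 ≡ 25 (mod 67).

25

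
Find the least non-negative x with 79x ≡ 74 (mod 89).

46

79⁻¹ ≡ 80 (mod 89) because 79·80 = 6320 = 71·89 + 1.
So x ≡ 80·74 = 5920 ≡ 46 (mod 89).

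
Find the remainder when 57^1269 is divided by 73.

72

By repeated squaring mod 73: 57^1≡57, 57^2≡37, 57^4≡55, 57^8≡32, 57^16≡2, 57^32≡4, 57^64≡16, 57^128≡37, 57^256≡55, 57^512≡32, 57^1024≡2.
Since 1269 = 1 + 4 + 16 + 32 + 64 + 128 + 1024 in binary, 57^1269 ≡ 57·55·2·4·16·37·2 ≡ 72 (mod 73).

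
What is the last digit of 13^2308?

1

The units digit of 13^n cycles with period 4: 3, 9, 7, 1, …
2308 leaves remainder 0 on division by 4, so 13^2308 ends in 1.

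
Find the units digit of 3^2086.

9

Last digits of 3^n: 3, 9, 7, 1 (period 4).
2086 mod 4 = 2, so the last digit matches 3^2 = 9.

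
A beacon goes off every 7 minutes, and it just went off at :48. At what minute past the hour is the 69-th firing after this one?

51

69·7 = 483.
483 = 8·60 + 3, so 483 mod 60 = 3.
(48 + 3) mod 60 = 51.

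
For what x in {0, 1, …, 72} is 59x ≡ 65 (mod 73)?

11

59⁻¹ ≡ 26 (mod 73) because 59·26 = 1534 = 21·73 + 1.
Multiplying both sides by 26: x ≡ 26·65 = 1690 ≡ 11 (mod 73).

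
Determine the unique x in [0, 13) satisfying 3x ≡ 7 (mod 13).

The inverse of 3 mod 13 is 9 (since 3·9 = 27 ≡ 1).
So x ≡ 9·7 = 63 ≡ 11 (mod 13).
Check: 3·11 = 33 = 2·13 + 7.

11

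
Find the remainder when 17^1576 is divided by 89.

78

Successive squares of 17 mod 89: 17^1≡17, 17^2≡22, 17^4≡39, 17^8≡8, 17^16≡64, 17^32≡2, 17^64≡4, 17^128≡16, 17^256≡78, 17^512≡32, 17^1024≡45.
1576 = 8 + 32 + 512 + 1024, so 17^1576 ≡ 8·2·32·45 ≡ 78 (mod 89).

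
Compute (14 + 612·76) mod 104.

38

612·76 = 46512.
46512 − 447·104 = 24, so 46512 ≡ 24 (mod 104).
(14 + 24) mod 104 = 38.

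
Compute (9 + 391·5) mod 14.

4

391·5 = 1955.
1955 = 139·14 + 9, so 1955 mod 14 = 9.
(9 + 9) mod 14 = 4.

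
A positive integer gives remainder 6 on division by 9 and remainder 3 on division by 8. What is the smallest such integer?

x ≡ 3 (mod 8) gives x ∈ {3, 11, 19, 27, 35, 43, 51}.
The first of these with x mod 9 = 6 is 51.

51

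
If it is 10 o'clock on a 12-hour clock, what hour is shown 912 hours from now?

10

912 − 76·12 = 0, so 912 ≡ 0 (mod 12).
10 + 0 → 10 on a 12-hour dial.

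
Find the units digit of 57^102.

9

Last digits of 7^n: 7, 9, 3, 1 (period 4).
102 leaves remainder 2 on division by 4, so 57^102 ends in 9.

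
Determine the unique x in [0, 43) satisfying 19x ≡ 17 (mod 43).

19⁻¹ ≡ 34 (mod 43) because 19·34 = 646 = 15·43 + 1.
Multiplying both sides by 34: x ≡ 34·17 = 578 ≡ 19 (mod 43).
Check: 19·19 = 361 = 8·43 + 17.

19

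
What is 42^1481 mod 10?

2

Powers of 2 mod 10 repeat with period 4: 2, 4, 8, 6.
1481 leaves remainder 1 on division by 4, so 42^1481 ends in 2.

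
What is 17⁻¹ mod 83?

44

17·44 = 748 = 9·83 + 1, so 17⁻¹ ≡ 44 (mod 83).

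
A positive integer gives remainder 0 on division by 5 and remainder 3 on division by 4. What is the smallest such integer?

15

Since 4·4 ≡ 1 (mod 5), take x = 3 + 4·((0−3)·4 mod 5) = 3 + 4·3 = 15.
Check: 15 mod 5 = 0, 15 mod 4 = 3.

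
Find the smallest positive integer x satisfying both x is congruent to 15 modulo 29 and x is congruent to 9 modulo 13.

x ≡ 9 (mod 13) gives x ∈ {9, 22, 35, 48, 61, 74, 87, 100, …}.
The first of these with x mod 29 = 15 is 334.

334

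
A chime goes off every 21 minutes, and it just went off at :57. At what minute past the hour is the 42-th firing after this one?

42·21 = 882.
882 = 14·60 + 42, so 882 mod 60 = 42.
(57 + 42) mod 60 = 39.

39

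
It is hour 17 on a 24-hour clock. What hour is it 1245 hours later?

1245 − 51·24 = 21, so 1245 ≡ 21 (mod 24).
(17 + 21) mod 24 = 14.

14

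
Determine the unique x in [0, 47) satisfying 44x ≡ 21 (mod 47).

44⁻¹ ≡ 31 (mod 47) because 44·31 = 1364 = 29·47 + 1.
So x ≡ 31·21 = 651 ≡ 40 (mod 47).

40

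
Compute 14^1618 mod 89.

79

By repeated squaring mod 89: 14^1≡14, 14^2≡18, 14^4≡57, 14^8≡45, 14^16≡67, 14^32≡39, 14^64≡8, 14^128≡64, 14^256≡2, 14^512≡4, 14^1024≡16.
1618 = 2 + 16 + 64 + 512 + 1024, so 14^1618 ≡ 18·67·8·4·16 ≡ 79 (mod 89).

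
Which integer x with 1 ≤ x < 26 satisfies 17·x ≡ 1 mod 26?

17·23 = 391 = 15·26 + 1, so 17⁻¹ ≡ 23 (mod 26).

23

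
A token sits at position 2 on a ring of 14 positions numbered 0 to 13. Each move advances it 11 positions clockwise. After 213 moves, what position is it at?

7

213·11 = 2343.
2343 mod 14 = 5 (since 167·14 = 2338).
(2 + 5) mod 14 = 7.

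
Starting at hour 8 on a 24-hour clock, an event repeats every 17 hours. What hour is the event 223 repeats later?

223·17 = 3791.
Dividing 3791 by 24 gives quotient 157 and remainder 23.
(8 + 23) mod 24 = 7.

7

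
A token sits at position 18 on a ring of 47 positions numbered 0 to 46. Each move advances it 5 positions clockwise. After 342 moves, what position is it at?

342·5 = 1710.
Dividing 1710 by 47 gives quotient 36 and remainder 18.
(18 + 18) mod 47 = 36.

36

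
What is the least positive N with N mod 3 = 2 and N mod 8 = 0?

8

x ≡ 2 (mod 3) gives x ∈ {2, 5, 8}.
The first of these with x mod 8 = 0 is 8.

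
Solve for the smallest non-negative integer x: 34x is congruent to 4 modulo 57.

37

34⁻¹ ≡ 52 (mod 57) because 34·52 = 1768 = 31·57 + 1.
So x ≡ 52·4 = 208 ≡ 37 (mod 57).
Check: 34·37 = 1258 = 22·57 + 4.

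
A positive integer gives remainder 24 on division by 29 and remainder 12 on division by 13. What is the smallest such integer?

x ≡ 12 (mod 13) gives x ∈ {12, 25, 38, 51, 64, 77, 90, 103, …}.
The first of these with x mod 29 = 24 is 285.

285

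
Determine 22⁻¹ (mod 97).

22·75 = 1650 = 17·97 + 1, so 22⁻¹ ≡ 75 (mod 97).

75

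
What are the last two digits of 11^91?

Square-and-reduce mod 100: 11^1≡11, 11^2≡21, 11^4≡41, 11^8≡81, 11^16≡61, 11^32≡21, 11^64≡41.
91 = 1 + 2 + 8 + 16 + 64, so 11^91 ≡ 11·21·81·61·41 ≡ 11 (mod 100).

11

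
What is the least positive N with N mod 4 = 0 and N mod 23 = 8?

8

x ≡ 0 (mod 4) gives x ∈ {0, 4, 8}.
The first of these with x mod 23 = 8 is 8.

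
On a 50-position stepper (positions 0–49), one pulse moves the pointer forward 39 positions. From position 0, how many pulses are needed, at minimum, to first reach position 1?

39·9 = 351 = 7·50 + 1, so 39⁻¹ ≡ 9 (mod 50).

9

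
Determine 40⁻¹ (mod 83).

27

40·27 = 1080 = 13·83 + 1, so 40⁻¹ ≡ 27 (mod 83).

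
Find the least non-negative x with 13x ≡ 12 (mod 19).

17

13⁻¹ ≡ 3 (mod 19) because 13·3 = 39 = 2·19 + 1.
So x ≡ 3·12 = 36 ≡ 17 (mod 19).
Check: 13·17 = 221 = 11·19 + 12.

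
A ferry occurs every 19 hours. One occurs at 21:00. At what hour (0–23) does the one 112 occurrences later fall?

112·19 = 2128.
2128 − 88·24 = 16, so 2128 ≡ 16 (mod 24).
(21 + 16) mod 24 = 13.

13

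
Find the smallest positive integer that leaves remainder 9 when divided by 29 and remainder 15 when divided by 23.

38

x ≡ 15 (mod 23) gives x ∈ {15, 38}.
The first of these with x mod 29 = 9 is 38.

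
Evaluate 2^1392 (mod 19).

7

By repeated squaring mod 19: 2^1≡2, 2^2≡4, 2^4≡16, 2^8≡9, 2^16≡5, 2^32≡6, 2^64≡17, 2^128≡4, 2^256≡16, 2^512≡9, 2^1024≡5.
1392 = 16 + 32 + 64 + 256 + 1024, so 2^1392 ≡ 5·6·17·16·5 ≡ 7 (mod 19).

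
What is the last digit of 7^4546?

9

The units digit of 7^n cycles with period 4: 7, 9, 3, 1, …
4546 mod 4 = 2, so the last digit matches 7^2 = 9.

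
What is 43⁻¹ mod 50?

7

50 = 1·43 + 7
43 = 6·7 + 1
7 = 7·1 + 0
Back-substituting gives 43·7 ≡ 1 (mod 50).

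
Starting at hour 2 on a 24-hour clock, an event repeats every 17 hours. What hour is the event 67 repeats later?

67·17 = 1139.
1139 mod 24 = 11 (since 47·24 = 1128).
(2 + 11) mod 24 = 13.

13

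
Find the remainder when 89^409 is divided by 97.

8

By repeated squaring mod 97: 89^1≡89, 89^2≡64, 89^4≡22, 89^8≡96, 89^16≡1, 89^32≡1, 89^64≡1, 89^128≡1, 89^256≡1.
Since 409 = 1 + 8 + 16 + 128 + 256 in binary, 89^409 ≡ 89·96·1·1·1 ≡ 8 (mod 97).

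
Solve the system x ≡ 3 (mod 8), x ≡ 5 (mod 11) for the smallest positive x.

27

x ≡ 3 (mod 8) gives x ∈ {3, 11, 19, 27}.
The first of these with x mod 11 = 5 is 27.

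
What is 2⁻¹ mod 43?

22

43 = 21·2 + 1
2 = 2·1 + 0
Back-substituting gives 2·22 ≡ 1 (mod 43).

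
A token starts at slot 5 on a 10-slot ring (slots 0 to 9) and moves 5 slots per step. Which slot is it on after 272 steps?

5

272·5 = 1360.
Dividing 1360 by 10 gives quotient 136 and remainder 0.
(5 + 0) mod 10 = 5.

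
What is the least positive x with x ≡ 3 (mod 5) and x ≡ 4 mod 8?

28

Since 8·2 ≡ 1 (mod 5), take x = 4 + 8·((3−4)·2 mod 5) = 4 + 8·3 = 28.
Check: 28 mod 5 = 3, 28 mod 8 = 4.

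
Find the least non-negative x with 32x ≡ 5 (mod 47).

The inverse of 32 mod 47 is 25 (since 32·25 = 800 ≡ 1).
Multiplying both sides by 25: x ≡ 25·5 = 125 ≡ 31 (mod 47).

31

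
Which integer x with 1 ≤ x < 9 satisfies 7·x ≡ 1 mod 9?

7·4 = 28 = 3·9 + 1, so 7⁻¹ ≡ 4 (mod 9).

4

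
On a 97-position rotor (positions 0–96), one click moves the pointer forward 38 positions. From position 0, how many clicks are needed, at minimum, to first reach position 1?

23

97 = 2·38 + 21
38 = 1·21 + 17
21 = 1·17 + 4
17 = 4·4 + 1
4 = 4·1 + 0
Back-substituting gives 38·23 ≡ 1 (mod 97).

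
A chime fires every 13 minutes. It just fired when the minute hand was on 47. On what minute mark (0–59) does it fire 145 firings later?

145·13 = 1885.
1885 mod 60 = 25 (since 31·60 = 1860).
(47 + 25) mod 60 = 12.

12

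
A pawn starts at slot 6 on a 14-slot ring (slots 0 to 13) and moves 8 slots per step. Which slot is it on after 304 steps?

304·8 = 2432.
2432 = 173·14 + 10, so 2432 mod 14 = 10.
(6 + 10) mod 14 = 2.

2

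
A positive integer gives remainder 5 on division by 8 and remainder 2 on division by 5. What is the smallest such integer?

37

x ≡ 2 (mod 5) gives x ∈ {2, 7, 12, 17, 22, 27, 32, 37}.
The first of these with x mod 8 = 5 is 37.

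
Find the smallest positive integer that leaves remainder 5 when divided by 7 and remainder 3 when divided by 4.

Since 4·2 ≡ 1 (mod 7), take x = 3 + 4·((5−3)·2 mod 7) = 3 + 4·4 = 19.
Check: 19 mod 7 = 5, 19 mod 4 = 3.

19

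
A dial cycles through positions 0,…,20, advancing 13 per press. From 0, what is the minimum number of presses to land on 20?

8

13⁻¹ ≡ 13 (mod 21) because 13·13 = 169 = 8·21 + 1.
So x ≡ 13·20 = 260 ≡ 8 (mod 21).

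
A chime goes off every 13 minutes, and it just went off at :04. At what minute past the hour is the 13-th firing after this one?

13·13 = 169.
169 mod 60 = 49 (since 2·60 = 120).
(4 + 49) mod 60 = 53.

53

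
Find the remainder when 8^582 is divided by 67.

By repeated squaring mod 67: 8^1≡8, 8^2≡64, 8^4≡9, 8^8≡14, 8^16≡62, 8^32≡25, 8^64≡22, 8^128≡15, 8^256≡24, 8^512≡40.
Since 582 = 2 + 4 + 64 + 512 in binary, 8^582 ≡ 64·9·22·40 ≡ 25 (mod 67).

25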